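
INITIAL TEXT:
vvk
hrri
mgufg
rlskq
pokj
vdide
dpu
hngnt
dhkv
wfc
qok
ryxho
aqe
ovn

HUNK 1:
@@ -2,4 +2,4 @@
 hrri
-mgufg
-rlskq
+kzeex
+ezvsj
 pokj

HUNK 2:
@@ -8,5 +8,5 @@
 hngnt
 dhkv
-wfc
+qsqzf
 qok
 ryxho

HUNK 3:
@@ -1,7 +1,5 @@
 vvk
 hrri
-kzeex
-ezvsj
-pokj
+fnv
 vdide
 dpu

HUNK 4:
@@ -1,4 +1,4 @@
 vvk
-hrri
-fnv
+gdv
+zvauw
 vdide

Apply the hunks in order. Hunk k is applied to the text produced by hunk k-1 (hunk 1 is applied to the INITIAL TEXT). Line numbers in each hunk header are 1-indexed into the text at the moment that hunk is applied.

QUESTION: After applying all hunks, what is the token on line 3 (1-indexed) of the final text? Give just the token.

Answer: zvauw

Derivation:
Hunk 1: at line 2 remove [mgufg,rlskq] add [kzeex,ezvsj] -> 14 lines: vvk hrri kzeex ezvsj pokj vdide dpu hngnt dhkv wfc qok ryxho aqe ovn
Hunk 2: at line 8 remove [wfc] add [qsqzf] -> 14 lines: vvk hrri kzeex ezvsj pokj vdide dpu hngnt dhkv qsqzf qok ryxho aqe ovn
Hunk 3: at line 1 remove [kzeex,ezvsj,pokj] add [fnv] -> 12 lines: vvk hrri fnv vdide dpu hngnt dhkv qsqzf qok ryxho aqe ovn
Hunk 4: at line 1 remove [hrri,fnv] add [gdv,zvauw] -> 12 lines: vvk gdv zvauw vdide dpu hngnt dhkv qsqzf qok ryxho aqe ovn
Final line 3: zvauw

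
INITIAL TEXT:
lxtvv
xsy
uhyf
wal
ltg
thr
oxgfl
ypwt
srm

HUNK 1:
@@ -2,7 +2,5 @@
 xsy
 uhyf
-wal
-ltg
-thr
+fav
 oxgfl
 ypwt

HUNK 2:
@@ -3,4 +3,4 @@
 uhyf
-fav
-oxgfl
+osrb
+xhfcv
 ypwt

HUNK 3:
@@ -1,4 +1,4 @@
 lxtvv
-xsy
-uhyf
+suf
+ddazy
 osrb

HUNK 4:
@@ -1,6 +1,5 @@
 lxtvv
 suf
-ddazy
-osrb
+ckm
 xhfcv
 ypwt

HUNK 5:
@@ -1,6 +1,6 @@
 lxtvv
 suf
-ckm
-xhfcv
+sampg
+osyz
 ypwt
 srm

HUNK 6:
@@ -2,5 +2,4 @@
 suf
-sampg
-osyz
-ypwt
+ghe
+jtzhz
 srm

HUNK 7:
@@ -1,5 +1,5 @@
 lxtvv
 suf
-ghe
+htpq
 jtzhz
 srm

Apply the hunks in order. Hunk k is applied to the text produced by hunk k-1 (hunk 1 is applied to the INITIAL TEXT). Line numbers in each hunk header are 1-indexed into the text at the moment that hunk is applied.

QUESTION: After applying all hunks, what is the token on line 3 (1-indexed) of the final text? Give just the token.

Hunk 1: at line 2 remove [wal,ltg,thr] add [fav] -> 7 lines: lxtvv xsy uhyf fav oxgfl ypwt srm
Hunk 2: at line 3 remove [fav,oxgfl] add [osrb,xhfcv] -> 7 lines: lxtvv xsy uhyf osrb xhfcv ypwt srm
Hunk 3: at line 1 remove [xsy,uhyf] add [suf,ddazy] -> 7 lines: lxtvv suf ddazy osrb xhfcv ypwt srm
Hunk 4: at line 1 remove [ddazy,osrb] add [ckm] -> 6 lines: lxtvv suf ckm xhfcv ypwt srm
Hunk 5: at line 1 remove [ckm,xhfcv] add [sampg,osyz] -> 6 lines: lxtvv suf sampg osyz ypwt srm
Hunk 6: at line 2 remove [sampg,osyz,ypwt] add [ghe,jtzhz] -> 5 lines: lxtvv suf ghe jtzhz srm
Hunk 7: at line 1 remove [ghe] add [htpq] -> 5 lines: lxtvv suf htpq jtzhz srm
Final line 3: htpq

Answer: htpq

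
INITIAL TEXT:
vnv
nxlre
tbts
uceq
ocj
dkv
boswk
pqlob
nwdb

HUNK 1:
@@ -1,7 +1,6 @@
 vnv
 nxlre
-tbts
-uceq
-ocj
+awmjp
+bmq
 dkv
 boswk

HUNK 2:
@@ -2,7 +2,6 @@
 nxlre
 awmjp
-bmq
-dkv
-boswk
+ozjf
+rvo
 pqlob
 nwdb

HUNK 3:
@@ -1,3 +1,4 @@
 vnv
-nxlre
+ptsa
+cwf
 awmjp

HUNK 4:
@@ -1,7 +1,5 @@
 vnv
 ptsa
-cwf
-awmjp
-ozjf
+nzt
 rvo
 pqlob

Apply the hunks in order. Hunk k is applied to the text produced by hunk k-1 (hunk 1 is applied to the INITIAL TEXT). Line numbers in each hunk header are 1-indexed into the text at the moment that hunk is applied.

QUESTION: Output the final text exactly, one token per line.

Hunk 1: at line 1 remove [tbts,uceq,ocj] add [awmjp,bmq] -> 8 lines: vnv nxlre awmjp bmq dkv boswk pqlob nwdb
Hunk 2: at line 2 remove [bmq,dkv,boswk] add [ozjf,rvo] -> 7 lines: vnv nxlre awmjp ozjf rvo pqlob nwdb
Hunk 3: at line 1 remove [nxlre] add [ptsa,cwf] -> 8 lines: vnv ptsa cwf awmjp ozjf rvo pqlob nwdb
Hunk 4: at line 1 remove [cwf,awmjp,ozjf] add [nzt] -> 6 lines: vnv ptsa nzt rvo pqlob nwdb

Answer: vnv
ptsa
nzt
rvo
pqlob
nwdb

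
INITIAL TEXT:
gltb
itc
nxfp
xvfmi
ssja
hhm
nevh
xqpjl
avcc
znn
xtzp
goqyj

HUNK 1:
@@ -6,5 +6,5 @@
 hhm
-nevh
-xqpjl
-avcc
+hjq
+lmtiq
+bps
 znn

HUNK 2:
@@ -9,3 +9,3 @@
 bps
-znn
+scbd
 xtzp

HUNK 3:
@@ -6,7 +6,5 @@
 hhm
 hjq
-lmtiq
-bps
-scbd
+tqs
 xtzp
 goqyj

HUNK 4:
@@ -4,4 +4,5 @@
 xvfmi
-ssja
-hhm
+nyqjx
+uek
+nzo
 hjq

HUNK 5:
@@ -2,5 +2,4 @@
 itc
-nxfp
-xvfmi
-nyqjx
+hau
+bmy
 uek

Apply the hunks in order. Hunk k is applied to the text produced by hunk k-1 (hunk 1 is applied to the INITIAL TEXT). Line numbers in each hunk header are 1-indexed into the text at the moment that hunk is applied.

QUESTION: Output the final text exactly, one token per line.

Answer: gltb
itc
hau
bmy
uek
nzo
hjq
tqs
xtzp
goqyj

Derivation:
Hunk 1: at line 6 remove [nevh,xqpjl,avcc] add [hjq,lmtiq,bps] -> 12 lines: gltb itc nxfp xvfmi ssja hhm hjq lmtiq bps znn xtzp goqyj
Hunk 2: at line 9 remove [znn] add [scbd] -> 12 lines: gltb itc nxfp xvfmi ssja hhm hjq lmtiq bps scbd xtzp goqyj
Hunk 3: at line 6 remove [lmtiq,bps,scbd] add [tqs] -> 10 lines: gltb itc nxfp xvfmi ssja hhm hjq tqs xtzp goqyj
Hunk 4: at line 4 remove [ssja,hhm] add [nyqjx,uek,nzo] -> 11 lines: gltb itc nxfp xvfmi nyqjx uek nzo hjq tqs xtzp goqyj
Hunk 5: at line 2 remove [nxfp,xvfmi,nyqjx] add [hau,bmy] -> 10 lines: gltb itc hau bmy uek nzo hjq tqs xtzp goqyj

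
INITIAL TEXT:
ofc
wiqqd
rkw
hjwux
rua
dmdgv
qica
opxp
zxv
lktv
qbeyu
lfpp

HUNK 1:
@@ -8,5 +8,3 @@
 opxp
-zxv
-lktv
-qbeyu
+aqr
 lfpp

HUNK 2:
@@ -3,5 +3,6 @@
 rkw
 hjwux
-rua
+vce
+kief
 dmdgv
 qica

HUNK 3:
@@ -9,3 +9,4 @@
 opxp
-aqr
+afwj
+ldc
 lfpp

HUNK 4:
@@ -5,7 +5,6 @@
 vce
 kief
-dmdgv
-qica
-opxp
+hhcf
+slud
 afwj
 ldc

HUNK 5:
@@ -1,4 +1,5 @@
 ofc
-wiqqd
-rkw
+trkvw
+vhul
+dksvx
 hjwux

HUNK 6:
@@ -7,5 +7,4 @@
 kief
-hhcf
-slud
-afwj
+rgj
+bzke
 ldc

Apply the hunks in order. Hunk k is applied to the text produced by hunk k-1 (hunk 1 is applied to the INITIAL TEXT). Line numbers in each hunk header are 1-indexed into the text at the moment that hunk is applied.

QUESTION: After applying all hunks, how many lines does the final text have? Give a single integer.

Hunk 1: at line 8 remove [zxv,lktv,qbeyu] add [aqr] -> 10 lines: ofc wiqqd rkw hjwux rua dmdgv qica opxp aqr lfpp
Hunk 2: at line 3 remove [rua] add [vce,kief] -> 11 lines: ofc wiqqd rkw hjwux vce kief dmdgv qica opxp aqr lfpp
Hunk 3: at line 9 remove [aqr] add [afwj,ldc] -> 12 lines: ofc wiqqd rkw hjwux vce kief dmdgv qica opxp afwj ldc lfpp
Hunk 4: at line 5 remove [dmdgv,qica,opxp] add [hhcf,slud] -> 11 lines: ofc wiqqd rkw hjwux vce kief hhcf slud afwj ldc lfpp
Hunk 5: at line 1 remove [wiqqd,rkw] add [trkvw,vhul,dksvx] -> 12 lines: ofc trkvw vhul dksvx hjwux vce kief hhcf slud afwj ldc lfpp
Hunk 6: at line 7 remove [hhcf,slud,afwj] add [rgj,bzke] -> 11 lines: ofc trkvw vhul dksvx hjwux vce kief rgj bzke ldc lfpp
Final line count: 11

Answer: 11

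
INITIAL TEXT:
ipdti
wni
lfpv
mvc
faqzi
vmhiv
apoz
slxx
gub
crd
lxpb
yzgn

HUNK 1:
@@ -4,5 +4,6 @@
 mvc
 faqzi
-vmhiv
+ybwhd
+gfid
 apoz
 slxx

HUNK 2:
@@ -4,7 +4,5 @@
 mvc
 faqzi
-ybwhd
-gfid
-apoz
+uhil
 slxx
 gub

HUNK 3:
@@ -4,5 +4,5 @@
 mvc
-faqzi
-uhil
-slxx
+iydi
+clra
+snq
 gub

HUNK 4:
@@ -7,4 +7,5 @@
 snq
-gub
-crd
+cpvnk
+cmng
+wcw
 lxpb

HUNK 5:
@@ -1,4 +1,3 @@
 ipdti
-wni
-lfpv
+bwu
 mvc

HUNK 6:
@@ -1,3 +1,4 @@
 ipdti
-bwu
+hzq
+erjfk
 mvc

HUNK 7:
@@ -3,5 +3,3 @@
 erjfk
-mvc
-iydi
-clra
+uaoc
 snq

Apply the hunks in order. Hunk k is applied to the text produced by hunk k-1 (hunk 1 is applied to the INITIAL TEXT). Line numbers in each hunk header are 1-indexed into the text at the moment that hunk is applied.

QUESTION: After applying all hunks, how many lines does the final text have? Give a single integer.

Answer: 10

Derivation:
Hunk 1: at line 4 remove [vmhiv] add [ybwhd,gfid] -> 13 lines: ipdti wni lfpv mvc faqzi ybwhd gfid apoz slxx gub crd lxpb yzgn
Hunk 2: at line 4 remove [ybwhd,gfid,apoz] add [uhil] -> 11 lines: ipdti wni lfpv mvc faqzi uhil slxx gub crd lxpb yzgn
Hunk 3: at line 4 remove [faqzi,uhil,slxx] add [iydi,clra,snq] -> 11 lines: ipdti wni lfpv mvc iydi clra snq gub crd lxpb yzgn
Hunk 4: at line 7 remove [gub,crd] add [cpvnk,cmng,wcw] -> 12 lines: ipdti wni lfpv mvc iydi clra snq cpvnk cmng wcw lxpb yzgn
Hunk 5: at line 1 remove [wni,lfpv] add [bwu] -> 11 lines: ipdti bwu mvc iydi clra snq cpvnk cmng wcw lxpb yzgn
Hunk 6: at line 1 remove [bwu] add [hzq,erjfk] -> 12 lines: ipdti hzq erjfk mvc iydi clra snq cpvnk cmng wcw lxpb yzgn
Hunk 7: at line 3 remove [mvc,iydi,clra] add [uaoc] -> 10 lines: ipdti hzq erjfk uaoc snq cpvnk cmng wcw lxpb yzgn
Final line count: 10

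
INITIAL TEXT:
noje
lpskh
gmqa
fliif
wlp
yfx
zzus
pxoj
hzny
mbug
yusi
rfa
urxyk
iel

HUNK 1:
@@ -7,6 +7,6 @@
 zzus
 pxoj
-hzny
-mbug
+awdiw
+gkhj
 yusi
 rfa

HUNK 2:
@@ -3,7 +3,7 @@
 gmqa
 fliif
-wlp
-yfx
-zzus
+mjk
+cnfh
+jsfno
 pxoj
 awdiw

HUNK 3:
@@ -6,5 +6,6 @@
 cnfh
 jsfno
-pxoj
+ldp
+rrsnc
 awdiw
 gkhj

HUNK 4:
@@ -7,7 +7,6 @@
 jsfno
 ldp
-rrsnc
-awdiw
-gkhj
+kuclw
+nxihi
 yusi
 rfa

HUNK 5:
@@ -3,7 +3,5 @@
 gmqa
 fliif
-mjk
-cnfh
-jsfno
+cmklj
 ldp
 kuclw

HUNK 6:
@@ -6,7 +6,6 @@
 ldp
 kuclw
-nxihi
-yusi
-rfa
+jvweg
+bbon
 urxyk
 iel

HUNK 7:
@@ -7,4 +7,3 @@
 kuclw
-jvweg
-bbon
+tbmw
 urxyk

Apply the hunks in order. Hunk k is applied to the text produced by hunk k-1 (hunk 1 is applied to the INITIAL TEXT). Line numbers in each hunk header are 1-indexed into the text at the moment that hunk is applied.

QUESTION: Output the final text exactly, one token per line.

Hunk 1: at line 7 remove [hzny,mbug] add [awdiw,gkhj] -> 14 lines: noje lpskh gmqa fliif wlp yfx zzus pxoj awdiw gkhj yusi rfa urxyk iel
Hunk 2: at line 3 remove [wlp,yfx,zzus] add [mjk,cnfh,jsfno] -> 14 lines: noje lpskh gmqa fliif mjk cnfh jsfno pxoj awdiw gkhj yusi rfa urxyk iel
Hunk 3: at line 6 remove [pxoj] add [ldp,rrsnc] -> 15 lines: noje lpskh gmqa fliif mjk cnfh jsfno ldp rrsnc awdiw gkhj yusi rfa urxyk iel
Hunk 4: at line 7 remove [rrsnc,awdiw,gkhj] add [kuclw,nxihi] -> 14 lines: noje lpskh gmqa fliif mjk cnfh jsfno ldp kuclw nxihi yusi rfa urxyk iel
Hunk 5: at line 3 remove [mjk,cnfh,jsfno] add [cmklj] -> 12 lines: noje lpskh gmqa fliif cmklj ldp kuclw nxihi yusi rfa urxyk iel
Hunk 6: at line 6 remove [nxihi,yusi,rfa] add [jvweg,bbon] -> 11 lines: noje lpskh gmqa fliif cmklj ldp kuclw jvweg bbon urxyk iel
Hunk 7: at line 7 remove [jvweg,bbon] add [tbmw] -> 10 lines: noje lpskh gmqa fliif cmklj ldp kuclw tbmw urxyk iel

Answer: noje
lpskh
gmqa
fliif
cmklj
ldp
kuclw
tbmw
urxyk
iel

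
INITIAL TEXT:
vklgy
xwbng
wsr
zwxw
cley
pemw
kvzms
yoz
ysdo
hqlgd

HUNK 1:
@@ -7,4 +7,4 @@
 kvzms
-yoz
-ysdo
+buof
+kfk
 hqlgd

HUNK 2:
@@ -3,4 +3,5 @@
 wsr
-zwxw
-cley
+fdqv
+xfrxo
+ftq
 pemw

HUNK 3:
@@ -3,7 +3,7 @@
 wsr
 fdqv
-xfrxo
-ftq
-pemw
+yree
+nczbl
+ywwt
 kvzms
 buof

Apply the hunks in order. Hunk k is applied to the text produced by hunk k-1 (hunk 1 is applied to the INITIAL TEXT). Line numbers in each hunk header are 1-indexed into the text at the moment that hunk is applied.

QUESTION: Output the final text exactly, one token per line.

Answer: vklgy
xwbng
wsr
fdqv
yree
nczbl
ywwt
kvzms
buof
kfk
hqlgd

Derivation:
Hunk 1: at line 7 remove [yoz,ysdo] add [buof,kfk] -> 10 lines: vklgy xwbng wsr zwxw cley pemw kvzms buof kfk hqlgd
Hunk 2: at line 3 remove [zwxw,cley] add [fdqv,xfrxo,ftq] -> 11 lines: vklgy xwbng wsr fdqv xfrxo ftq pemw kvzms buof kfk hqlgd
Hunk 3: at line 3 remove [xfrxo,ftq,pemw] add [yree,nczbl,ywwt] -> 11 lines: vklgy xwbng wsr fdqv yree nczbl ywwt kvzms buof kfk hqlgd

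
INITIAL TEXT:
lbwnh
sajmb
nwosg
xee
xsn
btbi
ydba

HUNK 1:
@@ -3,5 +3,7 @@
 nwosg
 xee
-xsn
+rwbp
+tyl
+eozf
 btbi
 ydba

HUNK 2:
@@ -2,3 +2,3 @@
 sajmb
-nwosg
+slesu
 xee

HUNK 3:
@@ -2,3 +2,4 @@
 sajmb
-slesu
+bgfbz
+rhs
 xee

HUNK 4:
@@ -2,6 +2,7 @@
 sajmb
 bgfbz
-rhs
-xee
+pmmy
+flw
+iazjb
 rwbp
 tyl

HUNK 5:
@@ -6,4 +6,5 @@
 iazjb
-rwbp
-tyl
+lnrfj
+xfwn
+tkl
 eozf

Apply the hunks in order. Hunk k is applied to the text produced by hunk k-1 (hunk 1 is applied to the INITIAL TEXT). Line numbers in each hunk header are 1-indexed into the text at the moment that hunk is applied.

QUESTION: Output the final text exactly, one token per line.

Answer: lbwnh
sajmb
bgfbz
pmmy
flw
iazjb
lnrfj
xfwn
tkl
eozf
btbi
ydba

Derivation:
Hunk 1: at line 3 remove [xsn] add [rwbp,tyl,eozf] -> 9 lines: lbwnh sajmb nwosg xee rwbp tyl eozf btbi ydba
Hunk 2: at line 2 remove [nwosg] add [slesu] -> 9 lines: lbwnh sajmb slesu xee rwbp tyl eozf btbi ydba
Hunk 3: at line 2 remove [slesu] add [bgfbz,rhs] -> 10 lines: lbwnh sajmb bgfbz rhs xee rwbp tyl eozf btbi ydba
Hunk 4: at line 2 remove [rhs,xee] add [pmmy,flw,iazjb] -> 11 lines: lbwnh sajmb bgfbz pmmy flw iazjb rwbp tyl eozf btbi ydba
Hunk 5: at line 6 remove [rwbp,tyl] add [lnrfj,xfwn,tkl] -> 12 lines: lbwnh sajmb bgfbz pmmy flw iazjb lnrfj xfwn tkl eozf btbi ydba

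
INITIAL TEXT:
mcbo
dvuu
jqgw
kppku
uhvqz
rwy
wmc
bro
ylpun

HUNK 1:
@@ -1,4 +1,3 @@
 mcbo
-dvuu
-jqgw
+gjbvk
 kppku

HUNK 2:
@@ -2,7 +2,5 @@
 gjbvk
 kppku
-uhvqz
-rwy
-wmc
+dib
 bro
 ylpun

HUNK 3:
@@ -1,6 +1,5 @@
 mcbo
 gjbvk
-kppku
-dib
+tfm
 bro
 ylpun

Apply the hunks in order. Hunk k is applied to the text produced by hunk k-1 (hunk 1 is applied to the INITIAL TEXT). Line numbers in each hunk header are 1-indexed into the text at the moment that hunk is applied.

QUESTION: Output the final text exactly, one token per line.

Hunk 1: at line 1 remove [dvuu,jqgw] add [gjbvk] -> 8 lines: mcbo gjbvk kppku uhvqz rwy wmc bro ylpun
Hunk 2: at line 2 remove [uhvqz,rwy,wmc] add [dib] -> 6 lines: mcbo gjbvk kppku dib bro ylpun
Hunk 3: at line 1 remove [kppku,dib] add [tfm] -> 5 lines: mcbo gjbvk tfm bro ylpun

Answer: mcbo
gjbvk
tfm
bro
ylpun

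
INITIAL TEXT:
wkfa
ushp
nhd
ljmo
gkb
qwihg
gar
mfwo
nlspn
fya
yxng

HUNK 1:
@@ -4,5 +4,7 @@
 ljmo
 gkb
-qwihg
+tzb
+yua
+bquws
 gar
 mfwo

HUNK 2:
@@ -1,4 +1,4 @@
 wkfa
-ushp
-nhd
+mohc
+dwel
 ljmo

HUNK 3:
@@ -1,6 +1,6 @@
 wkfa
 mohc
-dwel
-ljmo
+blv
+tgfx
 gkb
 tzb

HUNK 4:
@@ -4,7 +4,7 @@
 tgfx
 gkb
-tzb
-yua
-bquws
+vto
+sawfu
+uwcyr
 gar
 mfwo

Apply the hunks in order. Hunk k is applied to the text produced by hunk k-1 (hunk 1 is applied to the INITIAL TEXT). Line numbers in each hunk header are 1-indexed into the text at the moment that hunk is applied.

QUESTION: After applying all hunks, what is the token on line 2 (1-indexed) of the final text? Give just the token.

Answer: mohc

Derivation:
Hunk 1: at line 4 remove [qwihg] add [tzb,yua,bquws] -> 13 lines: wkfa ushp nhd ljmo gkb tzb yua bquws gar mfwo nlspn fya yxng
Hunk 2: at line 1 remove [ushp,nhd] add [mohc,dwel] -> 13 lines: wkfa mohc dwel ljmo gkb tzb yua bquws gar mfwo nlspn fya yxng
Hunk 3: at line 1 remove [dwel,ljmo] add [blv,tgfx] -> 13 lines: wkfa mohc blv tgfx gkb tzb yua bquws gar mfwo nlspn fya yxng
Hunk 4: at line 4 remove [tzb,yua,bquws] add [vto,sawfu,uwcyr] -> 13 lines: wkfa mohc blv tgfx gkb vto sawfu uwcyr gar mfwo nlspn fya yxng
Final line 2: mohc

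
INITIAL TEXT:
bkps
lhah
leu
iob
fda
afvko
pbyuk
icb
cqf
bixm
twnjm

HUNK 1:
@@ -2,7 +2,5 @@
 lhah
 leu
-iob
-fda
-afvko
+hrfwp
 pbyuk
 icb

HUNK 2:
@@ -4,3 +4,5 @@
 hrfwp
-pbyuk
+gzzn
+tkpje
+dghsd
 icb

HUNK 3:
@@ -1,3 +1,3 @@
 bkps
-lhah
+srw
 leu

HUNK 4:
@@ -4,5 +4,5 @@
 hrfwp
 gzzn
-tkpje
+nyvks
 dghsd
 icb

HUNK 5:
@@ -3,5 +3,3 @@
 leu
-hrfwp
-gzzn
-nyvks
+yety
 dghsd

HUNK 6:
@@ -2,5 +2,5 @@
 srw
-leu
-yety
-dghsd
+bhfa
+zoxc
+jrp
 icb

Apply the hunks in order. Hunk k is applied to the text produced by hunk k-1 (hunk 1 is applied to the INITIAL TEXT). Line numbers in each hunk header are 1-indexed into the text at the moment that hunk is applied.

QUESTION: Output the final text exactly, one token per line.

Answer: bkps
srw
bhfa
zoxc
jrp
icb
cqf
bixm
twnjm

Derivation:
Hunk 1: at line 2 remove [iob,fda,afvko] add [hrfwp] -> 9 lines: bkps lhah leu hrfwp pbyuk icb cqf bixm twnjm
Hunk 2: at line 4 remove [pbyuk] add [gzzn,tkpje,dghsd] -> 11 lines: bkps lhah leu hrfwp gzzn tkpje dghsd icb cqf bixm twnjm
Hunk 3: at line 1 remove [lhah] add [srw] -> 11 lines: bkps srw leu hrfwp gzzn tkpje dghsd icb cqf bixm twnjm
Hunk 4: at line 4 remove [tkpje] add [nyvks] -> 11 lines: bkps srw leu hrfwp gzzn nyvks dghsd icb cqf bixm twnjm
Hunk 5: at line 3 remove [hrfwp,gzzn,nyvks] add [yety] -> 9 lines: bkps srw leu yety dghsd icb cqf bixm twnjm
Hunk 6: at line 2 remove [leu,yety,dghsd] add [bhfa,zoxc,jrp] -> 9 lines: bkps srw bhfa zoxc jrp icb cqf bixm twnjm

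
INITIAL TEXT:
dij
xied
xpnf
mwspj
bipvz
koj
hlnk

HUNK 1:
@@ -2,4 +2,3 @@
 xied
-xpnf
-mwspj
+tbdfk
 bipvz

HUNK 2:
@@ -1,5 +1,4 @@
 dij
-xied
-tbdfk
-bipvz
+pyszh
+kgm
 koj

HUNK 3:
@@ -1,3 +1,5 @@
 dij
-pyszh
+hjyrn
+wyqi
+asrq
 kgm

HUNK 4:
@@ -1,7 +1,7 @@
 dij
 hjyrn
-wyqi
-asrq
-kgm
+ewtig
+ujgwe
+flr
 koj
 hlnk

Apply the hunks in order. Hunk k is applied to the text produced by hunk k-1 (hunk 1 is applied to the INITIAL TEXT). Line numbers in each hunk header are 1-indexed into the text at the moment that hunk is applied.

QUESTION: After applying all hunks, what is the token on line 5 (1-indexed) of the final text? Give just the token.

Answer: flr

Derivation:
Hunk 1: at line 2 remove [xpnf,mwspj] add [tbdfk] -> 6 lines: dij xied tbdfk bipvz koj hlnk
Hunk 2: at line 1 remove [xied,tbdfk,bipvz] add [pyszh,kgm] -> 5 lines: dij pyszh kgm koj hlnk
Hunk 3: at line 1 remove [pyszh] add [hjyrn,wyqi,asrq] -> 7 lines: dij hjyrn wyqi asrq kgm koj hlnk
Hunk 4: at line 1 remove [wyqi,asrq,kgm] add [ewtig,ujgwe,flr] -> 7 lines: dij hjyrn ewtig ujgwe flr koj hlnk
Final line 5: flr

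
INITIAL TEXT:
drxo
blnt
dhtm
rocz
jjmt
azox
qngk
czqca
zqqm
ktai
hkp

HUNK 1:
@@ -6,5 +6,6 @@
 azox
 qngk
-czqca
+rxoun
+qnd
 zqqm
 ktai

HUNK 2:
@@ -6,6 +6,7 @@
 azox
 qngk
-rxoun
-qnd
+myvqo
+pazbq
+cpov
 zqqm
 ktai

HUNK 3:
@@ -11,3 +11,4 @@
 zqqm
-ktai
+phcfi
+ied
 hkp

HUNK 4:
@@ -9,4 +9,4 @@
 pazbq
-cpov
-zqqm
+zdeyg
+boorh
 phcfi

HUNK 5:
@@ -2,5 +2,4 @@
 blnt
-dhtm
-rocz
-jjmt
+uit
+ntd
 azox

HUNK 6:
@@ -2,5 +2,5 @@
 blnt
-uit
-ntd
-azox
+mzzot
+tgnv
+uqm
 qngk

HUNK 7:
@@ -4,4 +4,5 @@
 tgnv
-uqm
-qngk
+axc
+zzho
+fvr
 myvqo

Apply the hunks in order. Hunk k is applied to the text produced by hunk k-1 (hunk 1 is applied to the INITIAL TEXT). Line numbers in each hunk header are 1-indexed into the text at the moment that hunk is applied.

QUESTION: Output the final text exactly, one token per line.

Answer: drxo
blnt
mzzot
tgnv
axc
zzho
fvr
myvqo
pazbq
zdeyg
boorh
phcfi
ied
hkp

Derivation:
Hunk 1: at line 6 remove [czqca] add [rxoun,qnd] -> 12 lines: drxo blnt dhtm rocz jjmt azox qngk rxoun qnd zqqm ktai hkp
Hunk 2: at line 6 remove [rxoun,qnd] add [myvqo,pazbq,cpov] -> 13 lines: drxo blnt dhtm rocz jjmt azox qngk myvqo pazbq cpov zqqm ktai hkp
Hunk 3: at line 11 remove [ktai] add [phcfi,ied] -> 14 lines: drxo blnt dhtm rocz jjmt azox qngk myvqo pazbq cpov zqqm phcfi ied hkp
Hunk 4: at line 9 remove [cpov,zqqm] add [zdeyg,boorh] -> 14 lines: drxo blnt dhtm rocz jjmt azox qngk myvqo pazbq zdeyg boorh phcfi ied hkp
Hunk 5: at line 2 remove [dhtm,rocz,jjmt] add [uit,ntd] -> 13 lines: drxo blnt uit ntd azox qngk myvqo pazbq zdeyg boorh phcfi ied hkp
Hunk 6: at line 2 remove [uit,ntd,azox] add [mzzot,tgnv,uqm] -> 13 lines: drxo blnt mzzot tgnv uqm qngk myvqo pazbq zdeyg boorh phcfi ied hkp
Hunk 7: at line 4 remove [uqm,qngk] add [axc,zzho,fvr] -> 14 lines: drxo blnt mzzot tgnv axc zzho fvr myvqo pazbq zdeyg boorh phcfi ied hkp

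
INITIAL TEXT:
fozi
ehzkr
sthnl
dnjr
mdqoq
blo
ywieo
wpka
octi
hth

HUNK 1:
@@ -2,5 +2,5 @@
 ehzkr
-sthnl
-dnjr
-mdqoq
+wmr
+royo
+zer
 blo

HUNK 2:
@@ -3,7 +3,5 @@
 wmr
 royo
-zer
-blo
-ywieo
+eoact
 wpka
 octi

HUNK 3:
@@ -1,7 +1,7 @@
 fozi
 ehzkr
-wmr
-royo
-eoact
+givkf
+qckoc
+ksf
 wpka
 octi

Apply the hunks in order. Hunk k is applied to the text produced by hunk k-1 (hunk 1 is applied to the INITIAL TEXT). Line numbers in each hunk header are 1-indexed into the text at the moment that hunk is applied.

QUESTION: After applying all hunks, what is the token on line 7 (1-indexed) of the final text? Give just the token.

Answer: octi

Derivation:
Hunk 1: at line 2 remove [sthnl,dnjr,mdqoq] add [wmr,royo,zer] -> 10 lines: fozi ehzkr wmr royo zer blo ywieo wpka octi hth
Hunk 2: at line 3 remove [zer,blo,ywieo] add [eoact] -> 8 lines: fozi ehzkr wmr royo eoact wpka octi hth
Hunk 3: at line 1 remove [wmr,royo,eoact] add [givkf,qckoc,ksf] -> 8 lines: fozi ehzkr givkf qckoc ksf wpka octi hth
Final line 7: octi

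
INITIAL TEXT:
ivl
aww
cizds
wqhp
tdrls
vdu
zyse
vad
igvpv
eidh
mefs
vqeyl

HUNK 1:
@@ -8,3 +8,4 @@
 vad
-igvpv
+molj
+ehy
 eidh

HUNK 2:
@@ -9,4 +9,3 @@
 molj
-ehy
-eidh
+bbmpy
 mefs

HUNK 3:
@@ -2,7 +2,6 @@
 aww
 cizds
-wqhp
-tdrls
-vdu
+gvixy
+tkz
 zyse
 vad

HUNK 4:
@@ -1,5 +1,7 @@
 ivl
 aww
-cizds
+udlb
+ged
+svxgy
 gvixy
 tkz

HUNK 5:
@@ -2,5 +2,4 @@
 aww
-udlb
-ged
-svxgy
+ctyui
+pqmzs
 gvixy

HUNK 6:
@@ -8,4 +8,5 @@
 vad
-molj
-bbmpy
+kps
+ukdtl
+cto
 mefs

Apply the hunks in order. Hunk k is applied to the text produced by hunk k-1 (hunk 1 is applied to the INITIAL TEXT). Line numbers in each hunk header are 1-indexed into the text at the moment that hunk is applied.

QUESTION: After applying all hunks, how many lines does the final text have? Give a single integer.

Answer: 13

Derivation:
Hunk 1: at line 8 remove [igvpv] add [molj,ehy] -> 13 lines: ivl aww cizds wqhp tdrls vdu zyse vad molj ehy eidh mefs vqeyl
Hunk 2: at line 9 remove [ehy,eidh] add [bbmpy] -> 12 lines: ivl aww cizds wqhp tdrls vdu zyse vad molj bbmpy mefs vqeyl
Hunk 3: at line 2 remove [wqhp,tdrls,vdu] add [gvixy,tkz] -> 11 lines: ivl aww cizds gvixy tkz zyse vad molj bbmpy mefs vqeyl
Hunk 4: at line 1 remove [cizds] add [udlb,ged,svxgy] -> 13 lines: ivl aww udlb ged svxgy gvixy tkz zyse vad molj bbmpy mefs vqeyl
Hunk 5: at line 2 remove [udlb,ged,svxgy] add [ctyui,pqmzs] -> 12 lines: ivl aww ctyui pqmzs gvixy tkz zyse vad molj bbmpy mefs vqeyl
Hunk 6: at line 8 remove [molj,bbmpy] add [kps,ukdtl,cto] -> 13 lines: ivl aww ctyui pqmzs gvixy tkz zyse vad kps ukdtl cto mefs vqeyl
Final line count: 13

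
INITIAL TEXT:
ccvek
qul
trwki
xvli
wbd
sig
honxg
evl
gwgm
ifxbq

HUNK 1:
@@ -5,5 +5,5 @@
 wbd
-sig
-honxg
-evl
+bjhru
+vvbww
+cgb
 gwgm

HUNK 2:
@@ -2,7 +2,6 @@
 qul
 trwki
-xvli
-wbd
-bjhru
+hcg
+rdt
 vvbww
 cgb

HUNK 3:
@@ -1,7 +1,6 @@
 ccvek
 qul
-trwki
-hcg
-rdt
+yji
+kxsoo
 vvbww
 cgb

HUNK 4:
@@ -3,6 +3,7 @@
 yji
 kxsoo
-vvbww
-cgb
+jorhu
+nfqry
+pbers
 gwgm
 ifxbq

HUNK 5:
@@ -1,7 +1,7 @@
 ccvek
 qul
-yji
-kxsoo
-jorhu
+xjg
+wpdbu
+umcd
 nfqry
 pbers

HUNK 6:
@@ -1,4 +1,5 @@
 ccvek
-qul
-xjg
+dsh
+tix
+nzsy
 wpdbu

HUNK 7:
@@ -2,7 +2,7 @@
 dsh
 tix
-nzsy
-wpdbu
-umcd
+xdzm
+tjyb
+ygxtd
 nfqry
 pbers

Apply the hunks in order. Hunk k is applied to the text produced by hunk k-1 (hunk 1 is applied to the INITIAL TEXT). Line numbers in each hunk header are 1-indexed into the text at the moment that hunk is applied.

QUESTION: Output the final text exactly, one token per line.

Hunk 1: at line 5 remove [sig,honxg,evl] add [bjhru,vvbww,cgb] -> 10 lines: ccvek qul trwki xvli wbd bjhru vvbww cgb gwgm ifxbq
Hunk 2: at line 2 remove [xvli,wbd,bjhru] add [hcg,rdt] -> 9 lines: ccvek qul trwki hcg rdt vvbww cgb gwgm ifxbq
Hunk 3: at line 1 remove [trwki,hcg,rdt] add [yji,kxsoo] -> 8 lines: ccvek qul yji kxsoo vvbww cgb gwgm ifxbq
Hunk 4: at line 3 remove [vvbww,cgb] add [jorhu,nfqry,pbers] -> 9 lines: ccvek qul yji kxsoo jorhu nfqry pbers gwgm ifxbq
Hunk 5: at line 1 remove [yji,kxsoo,jorhu] add [xjg,wpdbu,umcd] -> 9 lines: ccvek qul xjg wpdbu umcd nfqry pbers gwgm ifxbq
Hunk 6: at line 1 remove [qul,xjg] add [dsh,tix,nzsy] -> 10 lines: ccvek dsh tix nzsy wpdbu umcd nfqry pbers gwgm ifxbq
Hunk 7: at line 2 remove [nzsy,wpdbu,umcd] add [xdzm,tjyb,ygxtd] -> 10 lines: ccvek dsh tix xdzm tjyb ygxtd nfqry pbers gwgm ifxbq

Answer: ccvek
dsh
tix
xdzm
tjyb
ygxtd
nfqry
pbers
gwgm
ifxbq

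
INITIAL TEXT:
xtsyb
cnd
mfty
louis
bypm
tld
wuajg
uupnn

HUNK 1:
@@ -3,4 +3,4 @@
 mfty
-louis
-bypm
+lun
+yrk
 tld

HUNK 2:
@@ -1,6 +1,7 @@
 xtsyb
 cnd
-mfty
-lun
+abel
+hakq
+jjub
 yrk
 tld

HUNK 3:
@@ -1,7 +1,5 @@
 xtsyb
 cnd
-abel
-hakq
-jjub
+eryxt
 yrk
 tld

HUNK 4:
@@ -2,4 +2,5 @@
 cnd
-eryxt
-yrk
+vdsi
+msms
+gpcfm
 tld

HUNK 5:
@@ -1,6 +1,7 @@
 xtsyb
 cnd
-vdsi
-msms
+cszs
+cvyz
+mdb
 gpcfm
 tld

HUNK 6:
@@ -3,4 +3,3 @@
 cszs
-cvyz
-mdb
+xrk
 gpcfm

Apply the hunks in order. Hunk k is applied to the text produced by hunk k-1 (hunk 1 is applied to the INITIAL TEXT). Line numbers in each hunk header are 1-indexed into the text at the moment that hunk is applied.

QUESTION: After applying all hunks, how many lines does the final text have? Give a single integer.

Hunk 1: at line 3 remove [louis,bypm] add [lun,yrk] -> 8 lines: xtsyb cnd mfty lun yrk tld wuajg uupnn
Hunk 2: at line 1 remove [mfty,lun] add [abel,hakq,jjub] -> 9 lines: xtsyb cnd abel hakq jjub yrk tld wuajg uupnn
Hunk 3: at line 1 remove [abel,hakq,jjub] add [eryxt] -> 7 lines: xtsyb cnd eryxt yrk tld wuajg uupnn
Hunk 4: at line 2 remove [eryxt,yrk] add [vdsi,msms,gpcfm] -> 8 lines: xtsyb cnd vdsi msms gpcfm tld wuajg uupnn
Hunk 5: at line 1 remove [vdsi,msms] add [cszs,cvyz,mdb] -> 9 lines: xtsyb cnd cszs cvyz mdb gpcfm tld wuajg uupnn
Hunk 6: at line 3 remove [cvyz,mdb] add [xrk] -> 8 lines: xtsyb cnd cszs xrk gpcfm tld wuajg uupnn
Final line count: 8

Answer: 8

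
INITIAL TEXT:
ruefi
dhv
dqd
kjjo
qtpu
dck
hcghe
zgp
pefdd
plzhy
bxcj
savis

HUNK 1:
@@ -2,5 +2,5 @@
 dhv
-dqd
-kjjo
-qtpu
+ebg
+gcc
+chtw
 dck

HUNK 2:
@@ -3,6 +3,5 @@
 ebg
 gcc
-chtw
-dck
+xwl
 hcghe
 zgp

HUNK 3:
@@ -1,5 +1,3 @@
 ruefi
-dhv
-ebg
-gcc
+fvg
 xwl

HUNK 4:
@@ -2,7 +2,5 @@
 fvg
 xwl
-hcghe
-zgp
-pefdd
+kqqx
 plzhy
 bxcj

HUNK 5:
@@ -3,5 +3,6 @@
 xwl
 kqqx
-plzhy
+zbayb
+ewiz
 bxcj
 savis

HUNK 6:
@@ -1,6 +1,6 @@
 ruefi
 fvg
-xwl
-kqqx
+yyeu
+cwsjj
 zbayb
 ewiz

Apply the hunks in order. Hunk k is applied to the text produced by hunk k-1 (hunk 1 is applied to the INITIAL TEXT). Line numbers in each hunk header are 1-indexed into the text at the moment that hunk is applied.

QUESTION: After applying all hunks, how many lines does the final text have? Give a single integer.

Hunk 1: at line 2 remove [dqd,kjjo,qtpu] add [ebg,gcc,chtw] -> 12 lines: ruefi dhv ebg gcc chtw dck hcghe zgp pefdd plzhy bxcj savis
Hunk 2: at line 3 remove [chtw,dck] add [xwl] -> 11 lines: ruefi dhv ebg gcc xwl hcghe zgp pefdd plzhy bxcj savis
Hunk 3: at line 1 remove [dhv,ebg,gcc] add [fvg] -> 9 lines: ruefi fvg xwl hcghe zgp pefdd plzhy bxcj savis
Hunk 4: at line 2 remove [hcghe,zgp,pefdd] add [kqqx] -> 7 lines: ruefi fvg xwl kqqx plzhy bxcj savis
Hunk 5: at line 3 remove [plzhy] add [zbayb,ewiz] -> 8 lines: ruefi fvg xwl kqqx zbayb ewiz bxcj savis
Hunk 6: at line 1 remove [xwl,kqqx] add [yyeu,cwsjj] -> 8 lines: ruefi fvg yyeu cwsjj zbayb ewiz bxcj savis
Final line count: 8

Answer: 8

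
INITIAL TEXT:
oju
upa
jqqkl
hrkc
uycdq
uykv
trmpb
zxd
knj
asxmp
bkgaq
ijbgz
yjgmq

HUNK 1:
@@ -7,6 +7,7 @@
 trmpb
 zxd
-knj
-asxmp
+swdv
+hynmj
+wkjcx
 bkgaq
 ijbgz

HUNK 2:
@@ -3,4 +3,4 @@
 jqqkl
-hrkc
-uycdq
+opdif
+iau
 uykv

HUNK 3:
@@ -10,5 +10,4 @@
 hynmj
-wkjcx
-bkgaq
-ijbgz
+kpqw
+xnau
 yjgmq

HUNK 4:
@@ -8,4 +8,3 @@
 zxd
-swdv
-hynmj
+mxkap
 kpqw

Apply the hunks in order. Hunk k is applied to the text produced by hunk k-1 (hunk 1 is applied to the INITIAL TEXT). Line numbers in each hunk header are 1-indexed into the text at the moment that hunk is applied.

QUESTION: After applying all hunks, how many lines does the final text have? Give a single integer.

Hunk 1: at line 7 remove [knj,asxmp] add [swdv,hynmj,wkjcx] -> 14 lines: oju upa jqqkl hrkc uycdq uykv trmpb zxd swdv hynmj wkjcx bkgaq ijbgz yjgmq
Hunk 2: at line 3 remove [hrkc,uycdq] add [opdif,iau] -> 14 lines: oju upa jqqkl opdif iau uykv trmpb zxd swdv hynmj wkjcx bkgaq ijbgz yjgmq
Hunk 3: at line 10 remove [wkjcx,bkgaq,ijbgz] add [kpqw,xnau] -> 13 lines: oju upa jqqkl opdif iau uykv trmpb zxd swdv hynmj kpqw xnau yjgmq
Hunk 4: at line 8 remove [swdv,hynmj] add [mxkap] -> 12 lines: oju upa jqqkl opdif iau uykv trmpb zxd mxkap kpqw xnau yjgmq
Final line count: 12

Answer: 12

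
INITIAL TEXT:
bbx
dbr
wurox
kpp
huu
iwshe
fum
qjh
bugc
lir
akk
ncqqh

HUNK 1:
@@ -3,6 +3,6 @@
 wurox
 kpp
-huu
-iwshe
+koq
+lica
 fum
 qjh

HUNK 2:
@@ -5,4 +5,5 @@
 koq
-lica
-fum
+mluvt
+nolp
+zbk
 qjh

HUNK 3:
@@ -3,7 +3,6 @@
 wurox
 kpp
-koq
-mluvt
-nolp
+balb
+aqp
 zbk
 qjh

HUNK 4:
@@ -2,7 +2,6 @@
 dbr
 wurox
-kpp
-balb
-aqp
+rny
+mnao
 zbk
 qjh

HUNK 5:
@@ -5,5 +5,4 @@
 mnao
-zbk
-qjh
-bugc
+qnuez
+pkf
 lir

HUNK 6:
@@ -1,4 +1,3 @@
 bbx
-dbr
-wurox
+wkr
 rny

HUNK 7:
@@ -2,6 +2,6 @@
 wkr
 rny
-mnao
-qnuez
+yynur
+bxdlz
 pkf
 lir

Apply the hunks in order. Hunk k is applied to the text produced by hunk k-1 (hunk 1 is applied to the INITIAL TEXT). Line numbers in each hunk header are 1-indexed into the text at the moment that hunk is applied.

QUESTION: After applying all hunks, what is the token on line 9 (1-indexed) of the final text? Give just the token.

Hunk 1: at line 3 remove [huu,iwshe] add [koq,lica] -> 12 lines: bbx dbr wurox kpp koq lica fum qjh bugc lir akk ncqqh
Hunk 2: at line 5 remove [lica,fum] add [mluvt,nolp,zbk] -> 13 lines: bbx dbr wurox kpp koq mluvt nolp zbk qjh bugc lir akk ncqqh
Hunk 3: at line 3 remove [koq,mluvt,nolp] add [balb,aqp] -> 12 lines: bbx dbr wurox kpp balb aqp zbk qjh bugc lir akk ncqqh
Hunk 4: at line 2 remove [kpp,balb,aqp] add [rny,mnao] -> 11 lines: bbx dbr wurox rny mnao zbk qjh bugc lir akk ncqqh
Hunk 5: at line 5 remove [zbk,qjh,bugc] add [qnuez,pkf] -> 10 lines: bbx dbr wurox rny mnao qnuez pkf lir akk ncqqh
Hunk 6: at line 1 remove [dbr,wurox] add [wkr] -> 9 lines: bbx wkr rny mnao qnuez pkf lir akk ncqqh
Hunk 7: at line 2 remove [mnao,qnuez] add [yynur,bxdlz] -> 9 lines: bbx wkr rny yynur bxdlz pkf lir akk ncqqh
Final line 9: ncqqh

Answer: ncqqh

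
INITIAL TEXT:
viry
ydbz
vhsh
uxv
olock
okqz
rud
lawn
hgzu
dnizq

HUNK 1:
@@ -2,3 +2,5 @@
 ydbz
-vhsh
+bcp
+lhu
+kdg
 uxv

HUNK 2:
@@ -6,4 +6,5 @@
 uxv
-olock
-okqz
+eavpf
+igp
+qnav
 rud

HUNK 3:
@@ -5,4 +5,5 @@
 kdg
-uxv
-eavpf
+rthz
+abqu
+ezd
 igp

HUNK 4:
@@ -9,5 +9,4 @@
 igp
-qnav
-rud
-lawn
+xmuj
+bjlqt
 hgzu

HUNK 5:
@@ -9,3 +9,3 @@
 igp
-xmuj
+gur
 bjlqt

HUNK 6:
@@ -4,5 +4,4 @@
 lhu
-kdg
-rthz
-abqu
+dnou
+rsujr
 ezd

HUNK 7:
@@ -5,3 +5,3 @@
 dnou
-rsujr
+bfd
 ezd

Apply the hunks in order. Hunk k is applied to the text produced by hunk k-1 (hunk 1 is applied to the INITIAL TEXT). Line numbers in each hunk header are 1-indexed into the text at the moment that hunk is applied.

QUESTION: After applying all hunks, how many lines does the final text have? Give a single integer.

Answer: 12

Derivation:
Hunk 1: at line 2 remove [vhsh] add [bcp,lhu,kdg] -> 12 lines: viry ydbz bcp lhu kdg uxv olock okqz rud lawn hgzu dnizq
Hunk 2: at line 6 remove [olock,okqz] add [eavpf,igp,qnav] -> 13 lines: viry ydbz bcp lhu kdg uxv eavpf igp qnav rud lawn hgzu dnizq
Hunk 3: at line 5 remove [uxv,eavpf] add [rthz,abqu,ezd] -> 14 lines: viry ydbz bcp lhu kdg rthz abqu ezd igp qnav rud lawn hgzu dnizq
Hunk 4: at line 9 remove [qnav,rud,lawn] add [xmuj,bjlqt] -> 13 lines: viry ydbz bcp lhu kdg rthz abqu ezd igp xmuj bjlqt hgzu dnizq
Hunk 5: at line 9 remove [xmuj] add [gur] -> 13 lines: viry ydbz bcp lhu kdg rthz abqu ezd igp gur bjlqt hgzu dnizq
Hunk 6: at line 4 remove [kdg,rthz,abqu] add [dnou,rsujr] -> 12 lines: viry ydbz bcp lhu dnou rsujr ezd igp gur bjlqt hgzu dnizq
Hunk 7: at line 5 remove [rsujr] add [bfd] -> 12 lines: viry ydbz bcp lhu dnou bfd ezd igp gur bjlqt hgzu dnizq
Final line count: 12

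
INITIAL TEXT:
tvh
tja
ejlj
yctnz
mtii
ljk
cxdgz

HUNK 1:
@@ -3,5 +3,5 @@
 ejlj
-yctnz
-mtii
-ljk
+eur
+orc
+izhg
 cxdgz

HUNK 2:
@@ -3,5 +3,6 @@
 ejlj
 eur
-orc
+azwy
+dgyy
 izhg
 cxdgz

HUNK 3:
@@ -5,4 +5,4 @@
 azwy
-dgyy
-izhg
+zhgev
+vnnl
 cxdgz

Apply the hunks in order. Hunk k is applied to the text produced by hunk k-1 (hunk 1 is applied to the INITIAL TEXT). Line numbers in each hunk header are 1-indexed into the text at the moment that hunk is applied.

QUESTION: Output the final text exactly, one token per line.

Answer: tvh
tja
ejlj
eur
azwy
zhgev
vnnl
cxdgz

Derivation:
Hunk 1: at line 3 remove [yctnz,mtii,ljk] add [eur,orc,izhg] -> 7 lines: tvh tja ejlj eur orc izhg cxdgz
Hunk 2: at line 3 remove [orc] add [azwy,dgyy] -> 8 lines: tvh tja ejlj eur azwy dgyy izhg cxdgz
Hunk 3: at line 5 remove [dgyy,izhg] add [zhgev,vnnl] -> 8 lines: tvh tja ejlj eur azwy zhgev vnnl cxdgz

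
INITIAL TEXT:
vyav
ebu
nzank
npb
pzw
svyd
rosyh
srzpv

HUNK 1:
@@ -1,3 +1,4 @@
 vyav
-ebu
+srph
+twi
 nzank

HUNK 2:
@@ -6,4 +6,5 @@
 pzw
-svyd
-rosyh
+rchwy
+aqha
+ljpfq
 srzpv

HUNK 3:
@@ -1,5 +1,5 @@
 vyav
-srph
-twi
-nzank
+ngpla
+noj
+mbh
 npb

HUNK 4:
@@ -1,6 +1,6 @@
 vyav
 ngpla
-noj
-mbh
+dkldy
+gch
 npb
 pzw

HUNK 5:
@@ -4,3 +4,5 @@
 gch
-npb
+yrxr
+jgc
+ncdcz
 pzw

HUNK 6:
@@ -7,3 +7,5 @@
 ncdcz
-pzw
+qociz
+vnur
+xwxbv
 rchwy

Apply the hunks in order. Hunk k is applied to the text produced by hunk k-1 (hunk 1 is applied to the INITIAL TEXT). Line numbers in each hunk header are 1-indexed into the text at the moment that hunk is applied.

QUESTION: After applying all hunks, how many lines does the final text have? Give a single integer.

Hunk 1: at line 1 remove [ebu] add [srph,twi] -> 9 lines: vyav srph twi nzank npb pzw svyd rosyh srzpv
Hunk 2: at line 6 remove [svyd,rosyh] add [rchwy,aqha,ljpfq] -> 10 lines: vyav srph twi nzank npb pzw rchwy aqha ljpfq srzpv
Hunk 3: at line 1 remove [srph,twi,nzank] add [ngpla,noj,mbh] -> 10 lines: vyav ngpla noj mbh npb pzw rchwy aqha ljpfq srzpv
Hunk 4: at line 1 remove [noj,mbh] add [dkldy,gch] -> 10 lines: vyav ngpla dkldy gch npb pzw rchwy aqha ljpfq srzpv
Hunk 5: at line 4 remove [npb] add [yrxr,jgc,ncdcz] -> 12 lines: vyav ngpla dkldy gch yrxr jgc ncdcz pzw rchwy aqha ljpfq srzpv
Hunk 6: at line 7 remove [pzw] add [qociz,vnur,xwxbv] -> 14 lines: vyav ngpla dkldy gch yrxr jgc ncdcz qociz vnur xwxbv rchwy aqha ljpfq srzpv
Final line count: 14

Answer: 14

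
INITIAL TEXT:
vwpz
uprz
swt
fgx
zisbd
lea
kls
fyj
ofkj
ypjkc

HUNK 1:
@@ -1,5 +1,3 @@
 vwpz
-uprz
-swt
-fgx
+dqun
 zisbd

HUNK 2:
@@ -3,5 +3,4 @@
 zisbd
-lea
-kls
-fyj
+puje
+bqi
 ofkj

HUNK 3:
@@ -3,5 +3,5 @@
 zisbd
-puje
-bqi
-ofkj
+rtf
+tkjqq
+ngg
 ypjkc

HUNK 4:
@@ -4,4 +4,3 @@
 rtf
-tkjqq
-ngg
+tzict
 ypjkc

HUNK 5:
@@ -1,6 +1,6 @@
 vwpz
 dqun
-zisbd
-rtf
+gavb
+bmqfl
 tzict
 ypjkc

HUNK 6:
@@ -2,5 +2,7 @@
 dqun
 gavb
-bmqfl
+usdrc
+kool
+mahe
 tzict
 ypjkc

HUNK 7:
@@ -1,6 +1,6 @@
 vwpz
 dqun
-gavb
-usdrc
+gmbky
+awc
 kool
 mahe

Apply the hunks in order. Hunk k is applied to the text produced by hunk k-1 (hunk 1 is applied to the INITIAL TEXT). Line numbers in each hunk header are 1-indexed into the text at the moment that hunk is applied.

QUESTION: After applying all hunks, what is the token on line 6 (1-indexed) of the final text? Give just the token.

Answer: mahe

Derivation:
Hunk 1: at line 1 remove [uprz,swt,fgx] add [dqun] -> 8 lines: vwpz dqun zisbd lea kls fyj ofkj ypjkc
Hunk 2: at line 3 remove [lea,kls,fyj] add [puje,bqi] -> 7 lines: vwpz dqun zisbd puje bqi ofkj ypjkc
Hunk 3: at line 3 remove [puje,bqi,ofkj] add [rtf,tkjqq,ngg] -> 7 lines: vwpz dqun zisbd rtf tkjqq ngg ypjkc
Hunk 4: at line 4 remove [tkjqq,ngg] add [tzict] -> 6 lines: vwpz dqun zisbd rtf tzict ypjkc
Hunk 5: at line 1 remove [zisbd,rtf] add [gavb,bmqfl] -> 6 lines: vwpz dqun gavb bmqfl tzict ypjkc
Hunk 6: at line 2 remove [bmqfl] add [usdrc,kool,mahe] -> 8 lines: vwpz dqun gavb usdrc kool mahe tzict ypjkc
Hunk 7: at line 1 remove [gavb,usdrc] add [gmbky,awc] -> 8 lines: vwpz dqun gmbky awc kool mahe tzict ypjkc
Final line 6: mahe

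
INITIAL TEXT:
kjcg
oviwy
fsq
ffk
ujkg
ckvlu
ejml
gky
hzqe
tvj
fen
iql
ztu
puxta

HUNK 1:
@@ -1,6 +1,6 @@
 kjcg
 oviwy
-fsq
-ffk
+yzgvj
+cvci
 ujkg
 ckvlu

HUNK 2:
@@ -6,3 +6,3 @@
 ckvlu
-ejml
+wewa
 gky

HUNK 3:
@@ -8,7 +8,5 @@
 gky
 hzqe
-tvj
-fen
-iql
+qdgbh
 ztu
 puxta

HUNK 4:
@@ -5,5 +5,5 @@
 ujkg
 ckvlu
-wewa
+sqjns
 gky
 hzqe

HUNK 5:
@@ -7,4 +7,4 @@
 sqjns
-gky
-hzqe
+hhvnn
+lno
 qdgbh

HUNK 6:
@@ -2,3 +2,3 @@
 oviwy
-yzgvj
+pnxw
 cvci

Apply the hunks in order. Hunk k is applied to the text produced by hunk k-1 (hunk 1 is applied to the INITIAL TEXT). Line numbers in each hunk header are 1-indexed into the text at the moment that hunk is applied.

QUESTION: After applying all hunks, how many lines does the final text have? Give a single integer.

Answer: 12

Derivation:
Hunk 1: at line 1 remove [fsq,ffk] add [yzgvj,cvci] -> 14 lines: kjcg oviwy yzgvj cvci ujkg ckvlu ejml gky hzqe tvj fen iql ztu puxta
Hunk 2: at line 6 remove [ejml] add [wewa] -> 14 lines: kjcg oviwy yzgvj cvci ujkg ckvlu wewa gky hzqe tvj fen iql ztu puxta
Hunk 3: at line 8 remove [tvj,fen,iql] add [qdgbh] -> 12 lines: kjcg oviwy yzgvj cvci ujkg ckvlu wewa gky hzqe qdgbh ztu puxta
Hunk 4: at line 5 remove [wewa] add [sqjns] -> 12 lines: kjcg oviwy yzgvj cvci ujkg ckvlu sqjns gky hzqe qdgbh ztu puxta
Hunk 5: at line 7 remove [gky,hzqe] add [hhvnn,lno] -> 12 lines: kjcg oviwy yzgvj cvci ujkg ckvlu sqjns hhvnn lno qdgbh ztu puxta
Hunk 6: at line 2 remove [yzgvj] add [pnxw] -> 12 lines: kjcg oviwy pnxw cvci ujkg ckvlu sqjns hhvnn lno qdgbh ztu puxta
Final line count: 12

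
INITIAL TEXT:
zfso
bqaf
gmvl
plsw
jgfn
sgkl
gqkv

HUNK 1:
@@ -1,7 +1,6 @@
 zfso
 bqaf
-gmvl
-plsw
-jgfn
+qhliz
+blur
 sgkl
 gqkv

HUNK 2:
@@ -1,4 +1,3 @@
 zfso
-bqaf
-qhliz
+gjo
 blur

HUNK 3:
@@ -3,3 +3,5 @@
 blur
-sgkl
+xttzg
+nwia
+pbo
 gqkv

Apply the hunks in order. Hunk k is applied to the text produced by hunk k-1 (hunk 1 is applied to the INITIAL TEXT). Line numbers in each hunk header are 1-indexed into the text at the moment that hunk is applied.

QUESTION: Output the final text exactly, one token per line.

Answer: zfso
gjo
blur
xttzg
nwia
pbo
gqkv

Derivation:
Hunk 1: at line 1 remove [gmvl,plsw,jgfn] add [qhliz,blur] -> 6 lines: zfso bqaf qhliz blur sgkl gqkv
Hunk 2: at line 1 remove [bqaf,qhliz] add [gjo] -> 5 lines: zfso gjo blur sgkl gqkv
Hunk 3: at line 3 remove [sgkl] add [xttzg,nwia,pbo] -> 7 lines: zfso gjo blur xttzg nwia pbo gqkv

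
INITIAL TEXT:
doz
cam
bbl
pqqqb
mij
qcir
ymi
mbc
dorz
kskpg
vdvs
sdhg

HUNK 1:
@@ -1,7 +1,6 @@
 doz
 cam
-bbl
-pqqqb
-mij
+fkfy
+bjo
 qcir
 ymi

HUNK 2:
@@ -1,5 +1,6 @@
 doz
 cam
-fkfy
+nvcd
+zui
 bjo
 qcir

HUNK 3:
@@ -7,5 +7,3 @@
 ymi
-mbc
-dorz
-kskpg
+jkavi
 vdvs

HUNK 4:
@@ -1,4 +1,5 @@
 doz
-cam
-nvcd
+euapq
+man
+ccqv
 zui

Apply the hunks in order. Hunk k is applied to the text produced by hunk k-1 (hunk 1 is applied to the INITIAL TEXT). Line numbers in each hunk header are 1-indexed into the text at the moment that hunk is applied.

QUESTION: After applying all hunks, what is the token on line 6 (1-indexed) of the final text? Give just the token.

Answer: bjo

Derivation:
Hunk 1: at line 1 remove [bbl,pqqqb,mij] add [fkfy,bjo] -> 11 lines: doz cam fkfy bjo qcir ymi mbc dorz kskpg vdvs sdhg
Hunk 2: at line 1 remove [fkfy] add [nvcd,zui] -> 12 lines: doz cam nvcd zui bjo qcir ymi mbc dorz kskpg vdvs sdhg
Hunk 3: at line 7 remove [mbc,dorz,kskpg] add [jkavi] -> 10 lines: doz cam nvcd zui bjo qcir ymi jkavi vdvs sdhg
Hunk 4: at line 1 remove [cam,nvcd] add [euapq,man,ccqv] -> 11 lines: doz euapq man ccqv zui bjo qcir ymi jkavi vdvs sdhg
Final line 6: bjo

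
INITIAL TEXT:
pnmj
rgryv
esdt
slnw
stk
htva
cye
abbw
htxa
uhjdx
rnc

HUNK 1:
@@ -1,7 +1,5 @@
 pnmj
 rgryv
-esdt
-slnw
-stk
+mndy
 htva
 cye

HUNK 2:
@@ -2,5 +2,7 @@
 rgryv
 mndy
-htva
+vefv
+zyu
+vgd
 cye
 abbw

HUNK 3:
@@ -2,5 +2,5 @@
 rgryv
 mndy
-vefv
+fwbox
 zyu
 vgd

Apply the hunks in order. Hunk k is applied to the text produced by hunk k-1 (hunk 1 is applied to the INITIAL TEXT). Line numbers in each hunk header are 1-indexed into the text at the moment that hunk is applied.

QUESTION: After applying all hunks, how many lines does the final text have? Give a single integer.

Hunk 1: at line 1 remove [esdt,slnw,stk] add [mndy] -> 9 lines: pnmj rgryv mndy htva cye abbw htxa uhjdx rnc
Hunk 2: at line 2 remove [htva] add [vefv,zyu,vgd] -> 11 lines: pnmj rgryv mndy vefv zyu vgd cye abbw htxa uhjdx rnc
Hunk 3: at line 2 remove [vefv] add [fwbox] -> 11 lines: pnmj rgryv mndy fwbox zyu vgd cye abbw htxa uhjdx rnc
Final line count: 11

Answer: 11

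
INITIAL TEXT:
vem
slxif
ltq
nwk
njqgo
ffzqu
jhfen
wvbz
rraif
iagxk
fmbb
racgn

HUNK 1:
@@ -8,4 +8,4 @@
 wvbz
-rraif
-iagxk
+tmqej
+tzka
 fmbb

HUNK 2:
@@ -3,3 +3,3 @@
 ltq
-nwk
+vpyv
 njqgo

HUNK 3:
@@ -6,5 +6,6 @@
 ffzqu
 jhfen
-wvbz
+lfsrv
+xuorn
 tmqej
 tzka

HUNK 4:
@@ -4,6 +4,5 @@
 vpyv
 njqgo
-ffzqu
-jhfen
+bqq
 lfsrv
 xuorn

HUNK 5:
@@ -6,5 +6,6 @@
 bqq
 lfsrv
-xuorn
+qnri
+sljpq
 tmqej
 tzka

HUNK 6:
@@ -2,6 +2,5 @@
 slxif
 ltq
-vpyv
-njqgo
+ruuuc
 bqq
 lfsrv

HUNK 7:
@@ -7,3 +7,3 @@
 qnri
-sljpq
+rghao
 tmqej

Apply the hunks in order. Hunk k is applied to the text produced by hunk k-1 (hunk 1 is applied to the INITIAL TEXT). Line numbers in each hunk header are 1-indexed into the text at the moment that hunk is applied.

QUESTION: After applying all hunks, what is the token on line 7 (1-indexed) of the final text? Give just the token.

Hunk 1: at line 8 remove [rraif,iagxk] add [tmqej,tzka] -> 12 lines: vem slxif ltq nwk njqgo ffzqu jhfen wvbz tmqej tzka fmbb racgn
Hunk 2: at line 3 remove [nwk] add [vpyv] -> 12 lines: vem slxif ltq vpyv njqgo ffzqu jhfen wvbz tmqej tzka fmbb racgn
Hunk 3: at line 6 remove [wvbz] add [lfsrv,xuorn] -> 13 lines: vem slxif ltq vpyv njqgo ffzqu jhfen lfsrv xuorn tmqej tzka fmbb racgn
Hunk 4: at line 4 remove [ffzqu,jhfen] add [bqq] -> 12 lines: vem slxif ltq vpyv njqgo bqq lfsrv xuorn tmqej tzka fmbb racgn
Hunk 5: at line 6 remove [xuorn] add [qnri,sljpq] -> 13 lines: vem slxif ltq vpyv njqgo bqq lfsrv qnri sljpq tmqej tzka fmbb racgn
Hunk 6: at line 2 remove [vpyv,njqgo] add [ruuuc] -> 12 lines: vem slxif ltq ruuuc bqq lfsrv qnri sljpq tmqej tzka fmbb racgn
Hunk 7: at line 7 remove [sljpq] add [rghao] -> 12 lines: vem slxif ltq ruuuc bqq lfsrv qnri rghao tmqej tzka fmbb racgn
Final line 7: qnri

Answer: qnri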